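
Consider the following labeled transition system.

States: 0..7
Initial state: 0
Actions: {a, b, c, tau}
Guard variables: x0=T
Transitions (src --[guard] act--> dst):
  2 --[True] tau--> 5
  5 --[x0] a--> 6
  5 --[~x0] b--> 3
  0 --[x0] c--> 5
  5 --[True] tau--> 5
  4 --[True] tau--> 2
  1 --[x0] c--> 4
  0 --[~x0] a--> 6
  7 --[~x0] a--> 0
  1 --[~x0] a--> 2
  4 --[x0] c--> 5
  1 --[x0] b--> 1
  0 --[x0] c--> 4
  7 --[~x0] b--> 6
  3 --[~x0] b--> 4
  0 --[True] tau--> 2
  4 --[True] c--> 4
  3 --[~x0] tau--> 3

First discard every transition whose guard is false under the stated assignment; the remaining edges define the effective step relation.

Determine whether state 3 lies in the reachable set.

Answer: UNREACHABLE

Trace:
Guard filter leaves 11 enabled edge(s).
depth 0: {0}
depth 1: {2,4,5}  cumulative {0,2,4,5}
depth 2: {6}  cumulative {0,2,4,5,6}
Reach set: {0,2,4,5,6}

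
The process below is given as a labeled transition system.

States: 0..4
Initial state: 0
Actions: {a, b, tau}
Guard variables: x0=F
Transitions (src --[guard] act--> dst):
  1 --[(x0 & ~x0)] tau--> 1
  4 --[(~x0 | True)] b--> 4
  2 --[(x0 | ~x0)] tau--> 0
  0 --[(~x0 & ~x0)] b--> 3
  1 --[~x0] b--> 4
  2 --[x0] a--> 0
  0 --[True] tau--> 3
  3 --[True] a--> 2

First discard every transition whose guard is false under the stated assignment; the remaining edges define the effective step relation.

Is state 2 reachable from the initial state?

Answer: REACHABLE

Working:
After dropping false guards: 6 live edges.
L0 = {0}
L1 = {3}  cumulative {0,3}
L2 = {2}  cumulative {0,2,3}
Reach set: {0,2,3}
witness 2: b·a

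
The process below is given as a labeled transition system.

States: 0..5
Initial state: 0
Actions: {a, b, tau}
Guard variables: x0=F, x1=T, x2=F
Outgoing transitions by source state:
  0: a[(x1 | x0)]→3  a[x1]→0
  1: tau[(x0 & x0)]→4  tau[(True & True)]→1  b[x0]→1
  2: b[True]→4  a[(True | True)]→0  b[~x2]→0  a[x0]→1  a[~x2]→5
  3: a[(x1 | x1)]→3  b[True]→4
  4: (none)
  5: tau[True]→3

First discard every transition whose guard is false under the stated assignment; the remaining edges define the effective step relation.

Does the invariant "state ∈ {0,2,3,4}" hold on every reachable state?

Answer: INVARIANT HOLDS

Analysis:
Allowed set {0,2,3,4}
R = {0,3,4}
  0: ok
  3: ok
  4: ok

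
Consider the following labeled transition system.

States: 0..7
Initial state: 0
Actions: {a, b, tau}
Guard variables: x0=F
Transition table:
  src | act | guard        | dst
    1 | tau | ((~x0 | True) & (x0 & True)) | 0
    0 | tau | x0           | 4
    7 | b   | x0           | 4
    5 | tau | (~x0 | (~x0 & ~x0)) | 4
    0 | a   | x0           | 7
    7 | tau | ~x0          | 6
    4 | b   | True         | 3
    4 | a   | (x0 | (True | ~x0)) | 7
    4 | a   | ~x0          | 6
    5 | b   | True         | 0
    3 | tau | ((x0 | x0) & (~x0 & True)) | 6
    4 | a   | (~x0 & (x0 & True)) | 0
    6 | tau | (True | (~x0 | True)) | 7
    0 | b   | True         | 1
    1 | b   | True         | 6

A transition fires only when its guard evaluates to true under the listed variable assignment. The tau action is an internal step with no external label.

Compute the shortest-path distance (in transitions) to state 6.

Answer: 2

Analysis:
BFS to 6:
  Layer 0: {0}
  Layer 1: {1}
  Layer 2: {6}
6 enters at depth 2; path b·b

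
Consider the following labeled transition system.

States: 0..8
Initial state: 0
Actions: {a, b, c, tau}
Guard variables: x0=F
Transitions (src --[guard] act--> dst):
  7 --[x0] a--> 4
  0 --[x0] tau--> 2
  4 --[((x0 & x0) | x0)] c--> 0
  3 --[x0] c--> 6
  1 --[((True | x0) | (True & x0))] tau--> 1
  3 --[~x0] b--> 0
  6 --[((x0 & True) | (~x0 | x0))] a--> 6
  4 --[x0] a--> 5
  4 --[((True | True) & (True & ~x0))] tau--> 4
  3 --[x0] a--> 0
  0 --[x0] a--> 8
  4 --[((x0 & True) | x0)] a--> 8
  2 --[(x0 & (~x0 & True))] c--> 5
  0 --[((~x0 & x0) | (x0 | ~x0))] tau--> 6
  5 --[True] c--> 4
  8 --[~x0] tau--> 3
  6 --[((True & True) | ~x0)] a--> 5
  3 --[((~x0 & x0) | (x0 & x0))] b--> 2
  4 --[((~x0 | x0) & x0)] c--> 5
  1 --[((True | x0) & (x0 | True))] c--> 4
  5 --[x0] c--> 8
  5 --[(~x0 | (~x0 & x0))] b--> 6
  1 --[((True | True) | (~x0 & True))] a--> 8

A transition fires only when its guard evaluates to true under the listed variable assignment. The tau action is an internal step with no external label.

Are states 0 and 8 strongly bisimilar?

Compute ~ classes (split until stable):
  P[0] = {{0,1,2,3,4,5,6,7,8}}
  P[1] = {{0,4,8},{1},{2,7},{3},{5},{6}}
  P[2] = {{0},{1},{2,7},{3},{4},{5},{6},{8}}
8 equivalence class(es) (converged in 3)
0∈{0}, 8∈{8}

Answer: NOT BISIMILAR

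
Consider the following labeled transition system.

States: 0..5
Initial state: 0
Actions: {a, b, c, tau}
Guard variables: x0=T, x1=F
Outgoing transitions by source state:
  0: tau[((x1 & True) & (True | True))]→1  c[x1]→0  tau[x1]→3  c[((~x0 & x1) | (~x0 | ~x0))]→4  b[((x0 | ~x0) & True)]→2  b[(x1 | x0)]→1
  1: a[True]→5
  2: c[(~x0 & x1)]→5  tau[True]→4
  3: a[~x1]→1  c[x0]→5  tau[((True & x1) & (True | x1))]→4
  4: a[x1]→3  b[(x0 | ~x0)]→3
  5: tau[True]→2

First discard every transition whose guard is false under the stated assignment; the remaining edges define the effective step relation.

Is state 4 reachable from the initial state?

After dropping false guards: 8 live edges.
Layer 0: {0}
Layer 1: {1,2}  now seen {0,1,2}
Layer 2: {4,5}  now seen {0,1,2,4,5}
Layer 3: {3}  now seen {0,1,2,3,4,5}
Reachable = {0,1,2,3,4,5}
witness 4: b·tau

Answer: REACHABLE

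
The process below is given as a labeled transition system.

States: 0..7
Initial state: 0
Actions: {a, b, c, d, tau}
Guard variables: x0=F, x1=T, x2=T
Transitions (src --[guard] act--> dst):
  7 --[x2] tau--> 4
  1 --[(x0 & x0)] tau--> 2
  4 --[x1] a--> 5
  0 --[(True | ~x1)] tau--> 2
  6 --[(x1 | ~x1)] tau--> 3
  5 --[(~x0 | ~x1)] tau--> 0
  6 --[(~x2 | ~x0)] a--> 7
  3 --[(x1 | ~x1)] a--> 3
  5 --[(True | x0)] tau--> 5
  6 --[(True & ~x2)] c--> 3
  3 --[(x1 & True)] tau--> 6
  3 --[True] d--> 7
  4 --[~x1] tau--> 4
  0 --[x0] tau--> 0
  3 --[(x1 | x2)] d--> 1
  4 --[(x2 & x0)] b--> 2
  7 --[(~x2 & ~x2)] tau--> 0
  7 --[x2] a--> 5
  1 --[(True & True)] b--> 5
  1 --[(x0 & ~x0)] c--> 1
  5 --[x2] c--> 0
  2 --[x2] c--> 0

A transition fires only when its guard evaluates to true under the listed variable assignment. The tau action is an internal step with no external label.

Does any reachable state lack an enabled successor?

Reach set: {0,2}
  0: tau→2  [1 exit(s)]
  2: c→0  [1 exit(s)]

Answer: DEADLOCK-FREE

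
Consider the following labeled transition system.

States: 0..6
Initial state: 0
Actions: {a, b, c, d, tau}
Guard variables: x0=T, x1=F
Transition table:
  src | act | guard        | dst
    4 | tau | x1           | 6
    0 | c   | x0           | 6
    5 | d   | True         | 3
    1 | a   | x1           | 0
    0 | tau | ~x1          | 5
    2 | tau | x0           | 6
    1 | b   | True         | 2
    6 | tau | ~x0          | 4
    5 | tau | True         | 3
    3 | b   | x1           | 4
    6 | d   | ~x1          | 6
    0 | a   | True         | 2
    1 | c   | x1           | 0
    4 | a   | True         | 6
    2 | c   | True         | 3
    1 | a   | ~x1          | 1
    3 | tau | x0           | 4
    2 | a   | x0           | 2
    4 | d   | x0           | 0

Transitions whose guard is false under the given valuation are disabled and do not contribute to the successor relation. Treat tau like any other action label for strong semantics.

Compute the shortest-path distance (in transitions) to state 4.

Answer: 3

Analysis:
Breadth-first toward 4:
  L0 = {0}
  L1 = {2,5,6}
  L2 = {3}
  L3 = {4}
depth(4)=3, e.g. a·c·tau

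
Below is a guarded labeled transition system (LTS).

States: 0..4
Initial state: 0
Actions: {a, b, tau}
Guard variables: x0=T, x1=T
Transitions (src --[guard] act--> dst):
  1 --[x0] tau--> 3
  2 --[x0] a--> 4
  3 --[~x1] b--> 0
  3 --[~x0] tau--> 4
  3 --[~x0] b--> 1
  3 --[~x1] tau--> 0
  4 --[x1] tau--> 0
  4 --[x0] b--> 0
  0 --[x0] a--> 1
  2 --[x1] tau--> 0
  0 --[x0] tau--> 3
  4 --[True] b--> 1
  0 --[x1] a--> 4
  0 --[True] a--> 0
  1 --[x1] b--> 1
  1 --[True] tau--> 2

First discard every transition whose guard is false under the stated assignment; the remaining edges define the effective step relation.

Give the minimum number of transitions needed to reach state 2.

Answer: 2

Analysis:
Breadth-first toward 2:
  depth 0: {0}
  depth 1: {1,3,4}
  depth 2: {2}
first hit 2 at d=2 via a·tau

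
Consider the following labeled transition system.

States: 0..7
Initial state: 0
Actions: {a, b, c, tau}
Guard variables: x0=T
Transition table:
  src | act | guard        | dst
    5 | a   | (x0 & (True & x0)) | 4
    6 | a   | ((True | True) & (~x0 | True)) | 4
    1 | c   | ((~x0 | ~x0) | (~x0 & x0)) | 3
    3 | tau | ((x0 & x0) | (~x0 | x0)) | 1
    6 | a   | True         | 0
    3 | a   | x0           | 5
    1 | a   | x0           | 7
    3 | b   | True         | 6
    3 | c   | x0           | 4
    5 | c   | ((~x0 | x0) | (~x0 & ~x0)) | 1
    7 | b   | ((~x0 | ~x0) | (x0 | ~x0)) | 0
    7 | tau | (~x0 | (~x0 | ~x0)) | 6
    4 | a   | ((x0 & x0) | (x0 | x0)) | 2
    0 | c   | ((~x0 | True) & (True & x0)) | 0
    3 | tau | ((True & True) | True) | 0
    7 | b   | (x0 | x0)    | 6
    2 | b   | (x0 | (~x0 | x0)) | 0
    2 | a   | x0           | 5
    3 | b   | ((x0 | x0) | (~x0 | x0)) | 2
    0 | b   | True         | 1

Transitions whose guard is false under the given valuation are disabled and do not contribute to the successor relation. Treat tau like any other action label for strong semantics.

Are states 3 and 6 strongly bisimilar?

Bisimulation quotient by refinement:
  round 0: {{0,1,2,3,4,5,6,7}}
  round 1: {{0},{1,4,6},{2},{3},{5},{7}}
  round 2: {{0},{1},{2},{3},{4},{5},{6},{7}}
stable after 3 split(s): 8 block(s)
[3]={3}  [6]={6}

Answer: NOT BISIMILAR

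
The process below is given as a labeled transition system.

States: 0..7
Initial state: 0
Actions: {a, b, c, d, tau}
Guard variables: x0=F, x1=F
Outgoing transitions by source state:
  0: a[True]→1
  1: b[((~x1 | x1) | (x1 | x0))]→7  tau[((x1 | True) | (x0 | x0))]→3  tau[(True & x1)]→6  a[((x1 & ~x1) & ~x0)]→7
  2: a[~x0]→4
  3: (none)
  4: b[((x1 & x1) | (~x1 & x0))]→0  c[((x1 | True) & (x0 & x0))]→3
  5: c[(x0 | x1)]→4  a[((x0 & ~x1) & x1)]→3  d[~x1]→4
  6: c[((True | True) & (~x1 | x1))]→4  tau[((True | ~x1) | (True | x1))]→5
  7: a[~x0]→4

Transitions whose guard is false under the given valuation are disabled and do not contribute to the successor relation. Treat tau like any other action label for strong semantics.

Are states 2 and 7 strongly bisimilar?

Answer: BISIMILAR

Working:
Compute ~ classes (split until stable):
  round 0: {{0,1,2,3,4,5,6,7}}
  round 1: {{0,2,7},{1},{3,4},{5},{6}}
  round 2: {{0},{1},{2,7},{3,4},{5},{6}}
Fixed point at round 3; 6 class(es).
class of 2: {2,7}; class of 7: {2,7}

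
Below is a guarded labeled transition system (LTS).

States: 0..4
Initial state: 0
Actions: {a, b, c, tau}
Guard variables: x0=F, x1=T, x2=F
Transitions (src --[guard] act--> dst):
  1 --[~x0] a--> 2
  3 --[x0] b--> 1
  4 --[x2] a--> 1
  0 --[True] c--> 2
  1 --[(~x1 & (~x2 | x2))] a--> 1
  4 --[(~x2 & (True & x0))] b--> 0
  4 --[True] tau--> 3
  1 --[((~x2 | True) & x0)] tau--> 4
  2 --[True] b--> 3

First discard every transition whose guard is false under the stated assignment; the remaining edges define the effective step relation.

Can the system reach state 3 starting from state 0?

Guard filter leaves 4 enabled edge(s).
Layer 0: {0}
Layer 1: {2}  cumulative {0,2}
Layer 2: {3}  cumulative {0,2,3}
R = {0,2,3}
Path to 3: c·b

Answer: REACHABLE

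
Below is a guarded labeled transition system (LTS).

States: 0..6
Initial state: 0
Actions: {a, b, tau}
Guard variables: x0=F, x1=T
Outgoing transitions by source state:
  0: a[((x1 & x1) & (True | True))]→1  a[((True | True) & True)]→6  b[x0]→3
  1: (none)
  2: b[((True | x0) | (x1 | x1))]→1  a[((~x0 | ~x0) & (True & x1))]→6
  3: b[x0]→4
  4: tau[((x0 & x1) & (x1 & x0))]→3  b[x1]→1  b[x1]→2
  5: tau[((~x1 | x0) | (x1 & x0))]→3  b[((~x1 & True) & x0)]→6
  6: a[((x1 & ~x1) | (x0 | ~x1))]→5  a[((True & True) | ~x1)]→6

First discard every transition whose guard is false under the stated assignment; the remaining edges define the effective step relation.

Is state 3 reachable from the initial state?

Answer: UNREACHABLE

Analysis:
Guard filter leaves 7 enabled edge(s).
L0 = {0}
L1 = {1,6}  now seen {0,1,6}
Reachable = {0,1,6}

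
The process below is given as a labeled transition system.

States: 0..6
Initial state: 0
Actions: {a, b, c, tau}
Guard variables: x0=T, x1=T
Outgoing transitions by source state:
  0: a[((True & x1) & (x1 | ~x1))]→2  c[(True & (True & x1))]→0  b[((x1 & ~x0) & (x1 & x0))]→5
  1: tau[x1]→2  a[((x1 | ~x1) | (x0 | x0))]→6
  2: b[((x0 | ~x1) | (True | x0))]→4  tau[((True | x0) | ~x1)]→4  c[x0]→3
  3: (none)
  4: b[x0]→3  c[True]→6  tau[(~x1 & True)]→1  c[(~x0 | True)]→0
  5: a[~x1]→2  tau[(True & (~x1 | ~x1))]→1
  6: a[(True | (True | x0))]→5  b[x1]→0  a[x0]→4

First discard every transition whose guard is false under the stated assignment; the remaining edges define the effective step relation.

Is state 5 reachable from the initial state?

Answer: REACHABLE

Working:
Guard filter leaves 13 enabled edge(s).
L0 = {0}
L1 = {2}  cumulative {0,2}
L2 = {3,4}  cumulative {0,2,3,4}
L3 = {6}  cumulative {0,2,3,4,6}
L4 = {5}  cumulative {0,2,3,4,5,6}
Reachable = {0,2,3,4,5,6}
trace reaching 5: a·b·c·a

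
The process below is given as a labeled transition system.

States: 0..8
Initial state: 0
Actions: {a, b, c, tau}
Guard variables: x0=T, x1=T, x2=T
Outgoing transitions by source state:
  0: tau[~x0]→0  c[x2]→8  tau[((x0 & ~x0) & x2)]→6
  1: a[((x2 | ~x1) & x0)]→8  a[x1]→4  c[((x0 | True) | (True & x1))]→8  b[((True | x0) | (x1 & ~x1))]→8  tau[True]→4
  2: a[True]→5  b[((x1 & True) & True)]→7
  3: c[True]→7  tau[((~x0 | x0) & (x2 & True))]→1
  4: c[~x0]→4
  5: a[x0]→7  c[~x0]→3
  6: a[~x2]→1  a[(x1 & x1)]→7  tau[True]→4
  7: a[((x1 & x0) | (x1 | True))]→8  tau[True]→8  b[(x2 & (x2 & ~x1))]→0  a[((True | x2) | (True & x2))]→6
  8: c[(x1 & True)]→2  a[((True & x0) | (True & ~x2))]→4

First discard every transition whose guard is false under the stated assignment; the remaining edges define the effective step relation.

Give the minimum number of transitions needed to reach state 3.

Answer: UNREACHABLE

Trace:
Breadth-first toward 3:
  Layer 0: {0}
  Layer 1: {8}
  Layer 2: {2,4}
  Layer 3: {5,7}
  Layer 4: {6}
3 never appears.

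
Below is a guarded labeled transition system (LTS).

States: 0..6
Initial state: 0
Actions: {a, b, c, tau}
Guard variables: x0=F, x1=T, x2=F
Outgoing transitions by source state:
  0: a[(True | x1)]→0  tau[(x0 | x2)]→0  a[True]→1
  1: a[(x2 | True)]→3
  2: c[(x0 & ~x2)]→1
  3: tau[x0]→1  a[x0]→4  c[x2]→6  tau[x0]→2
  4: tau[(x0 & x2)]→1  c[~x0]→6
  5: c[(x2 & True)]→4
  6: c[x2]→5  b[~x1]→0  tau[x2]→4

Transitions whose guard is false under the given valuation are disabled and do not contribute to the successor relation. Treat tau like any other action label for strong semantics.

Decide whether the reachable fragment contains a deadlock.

R = {0,1,3}
  0: a→0  a→1  [deg 2]
  1: a→3  [deg 1]
  3: ∅  [STUCK]
trace reaching 3: a·a

Answer: DEADLOCK at state 3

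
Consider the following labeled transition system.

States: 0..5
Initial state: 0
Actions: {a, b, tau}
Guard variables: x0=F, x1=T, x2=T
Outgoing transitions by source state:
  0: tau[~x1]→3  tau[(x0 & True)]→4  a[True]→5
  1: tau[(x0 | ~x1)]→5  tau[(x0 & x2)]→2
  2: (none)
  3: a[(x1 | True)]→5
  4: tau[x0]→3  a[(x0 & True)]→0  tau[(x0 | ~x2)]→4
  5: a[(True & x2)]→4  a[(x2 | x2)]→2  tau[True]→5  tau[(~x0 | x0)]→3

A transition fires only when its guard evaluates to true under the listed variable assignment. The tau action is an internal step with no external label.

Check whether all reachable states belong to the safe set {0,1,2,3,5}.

Inv-set: {0,1,2,3,5}
R = {0,2,3,4,5}
  0: ✓
  2: ✓
  3: ✓
  4: VIOLATES
  5: ✓
counterexample path to 4: a·a

Answer: INVARIANT VIOLATED at state 4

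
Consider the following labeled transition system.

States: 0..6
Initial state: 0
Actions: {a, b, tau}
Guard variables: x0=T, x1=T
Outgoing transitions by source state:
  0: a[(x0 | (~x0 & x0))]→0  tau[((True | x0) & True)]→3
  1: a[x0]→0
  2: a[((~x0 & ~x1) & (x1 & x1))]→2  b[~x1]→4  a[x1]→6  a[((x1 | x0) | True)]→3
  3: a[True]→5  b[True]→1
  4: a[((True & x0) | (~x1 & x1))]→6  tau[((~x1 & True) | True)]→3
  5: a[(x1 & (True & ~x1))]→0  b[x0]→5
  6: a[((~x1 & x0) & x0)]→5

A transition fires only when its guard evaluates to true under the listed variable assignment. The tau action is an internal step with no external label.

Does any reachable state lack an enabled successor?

Reach set: {0,1,3,5}
  0: a→0  tau→3  [2 exit(s)]
  1: a→0  [1 exit(s)]
  3: a→5  b→1  [2 exit(s)]
  5: b→5  [1 exit(s)]

Answer: DEADLOCK-FREE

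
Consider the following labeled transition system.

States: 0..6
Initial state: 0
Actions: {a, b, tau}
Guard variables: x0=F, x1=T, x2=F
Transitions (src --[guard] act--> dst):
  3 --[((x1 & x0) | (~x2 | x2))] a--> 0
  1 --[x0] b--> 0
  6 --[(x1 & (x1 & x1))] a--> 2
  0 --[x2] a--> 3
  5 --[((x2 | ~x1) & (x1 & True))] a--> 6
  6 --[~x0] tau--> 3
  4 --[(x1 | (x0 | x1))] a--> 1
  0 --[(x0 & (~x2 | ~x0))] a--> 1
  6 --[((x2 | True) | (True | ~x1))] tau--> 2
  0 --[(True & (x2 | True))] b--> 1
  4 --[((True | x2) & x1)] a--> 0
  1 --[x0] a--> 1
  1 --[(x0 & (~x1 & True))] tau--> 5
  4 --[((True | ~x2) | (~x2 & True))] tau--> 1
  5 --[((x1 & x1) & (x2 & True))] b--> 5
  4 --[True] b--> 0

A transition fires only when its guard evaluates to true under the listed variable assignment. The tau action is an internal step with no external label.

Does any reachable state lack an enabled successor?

Answer: DEADLOCK at state 1

Working:
Reach set: {0,1}
  0: b→1  [1 exit(s)]
  1: ∅  [STUCK]
trace reaching 1: b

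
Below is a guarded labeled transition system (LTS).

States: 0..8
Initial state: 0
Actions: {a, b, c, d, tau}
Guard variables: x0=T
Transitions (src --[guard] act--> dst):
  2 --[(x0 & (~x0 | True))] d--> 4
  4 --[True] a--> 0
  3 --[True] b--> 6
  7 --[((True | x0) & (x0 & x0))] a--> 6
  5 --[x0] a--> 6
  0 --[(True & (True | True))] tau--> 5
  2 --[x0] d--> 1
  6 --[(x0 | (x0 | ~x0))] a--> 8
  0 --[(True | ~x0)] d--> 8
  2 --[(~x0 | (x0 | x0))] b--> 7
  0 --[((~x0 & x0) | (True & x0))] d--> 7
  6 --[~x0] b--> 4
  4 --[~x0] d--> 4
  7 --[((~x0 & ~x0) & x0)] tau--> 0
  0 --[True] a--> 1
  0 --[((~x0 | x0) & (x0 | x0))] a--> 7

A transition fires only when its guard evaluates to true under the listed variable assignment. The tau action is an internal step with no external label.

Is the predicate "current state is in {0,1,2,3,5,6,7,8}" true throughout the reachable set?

Answer: INVARIANT HOLDS

Trace:
Inv-set: {0,1,2,3,5,6,7,8}
Reachable = {0,1,5,6,7,8}
  0: ✓
  1: ✓
  5: ✓
  6: ✓
  7: ✓
  8: ✓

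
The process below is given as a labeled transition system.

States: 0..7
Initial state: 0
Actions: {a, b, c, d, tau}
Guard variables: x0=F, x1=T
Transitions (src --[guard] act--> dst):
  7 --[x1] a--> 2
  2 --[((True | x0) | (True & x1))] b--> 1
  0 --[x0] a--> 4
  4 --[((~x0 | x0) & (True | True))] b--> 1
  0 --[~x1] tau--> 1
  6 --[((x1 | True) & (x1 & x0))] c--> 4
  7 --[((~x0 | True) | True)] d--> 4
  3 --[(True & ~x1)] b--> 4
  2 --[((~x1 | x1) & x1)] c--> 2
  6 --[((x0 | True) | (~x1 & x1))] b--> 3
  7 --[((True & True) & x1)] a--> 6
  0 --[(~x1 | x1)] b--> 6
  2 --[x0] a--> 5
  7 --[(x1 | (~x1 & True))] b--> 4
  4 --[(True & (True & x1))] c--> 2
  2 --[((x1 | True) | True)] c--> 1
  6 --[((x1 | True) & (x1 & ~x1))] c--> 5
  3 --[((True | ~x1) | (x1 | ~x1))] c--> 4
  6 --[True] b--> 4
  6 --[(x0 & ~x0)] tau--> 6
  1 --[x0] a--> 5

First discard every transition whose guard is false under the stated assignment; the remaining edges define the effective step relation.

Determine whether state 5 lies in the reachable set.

Answer: UNREACHABLE

Working:
After dropping false guards: 13 live edges.
Layer 0: {0}
Layer 1: {6}  total {0,6}
Layer 2: {3,4}  total {0,3,4,6}
Layer 3: {1,2}  total {0,1,2,3,4,6}
Reachable = {0,1,2,3,4,6}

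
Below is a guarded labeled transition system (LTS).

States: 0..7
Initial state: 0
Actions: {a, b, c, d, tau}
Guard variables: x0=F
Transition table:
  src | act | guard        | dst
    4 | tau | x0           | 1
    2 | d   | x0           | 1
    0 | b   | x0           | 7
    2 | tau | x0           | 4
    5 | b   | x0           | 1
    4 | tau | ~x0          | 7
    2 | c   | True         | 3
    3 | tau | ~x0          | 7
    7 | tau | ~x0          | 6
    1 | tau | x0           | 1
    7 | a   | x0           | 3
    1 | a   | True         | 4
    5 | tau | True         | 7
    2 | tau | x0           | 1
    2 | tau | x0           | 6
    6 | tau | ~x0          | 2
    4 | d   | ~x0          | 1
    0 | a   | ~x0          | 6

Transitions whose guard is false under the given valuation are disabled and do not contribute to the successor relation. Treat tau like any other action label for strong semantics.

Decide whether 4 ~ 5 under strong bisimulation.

Compute ~ classes (split until stable):
  P[0] = {{0,1,2,3,4,5,6,7}}
  P[1] = {{0,1},{2},{3,5,6,7},{4}}
  P[2] = {{0},{1},{2},{3,5,7},{4},{6}}
  P[3] = {{0},{1},{2},{3,5},{4},{6},{7}}
Fixed point at round 4; 7 class(es).
class of 4: {4}; class of 5: {3,5}

Answer: NOT BISIMILAR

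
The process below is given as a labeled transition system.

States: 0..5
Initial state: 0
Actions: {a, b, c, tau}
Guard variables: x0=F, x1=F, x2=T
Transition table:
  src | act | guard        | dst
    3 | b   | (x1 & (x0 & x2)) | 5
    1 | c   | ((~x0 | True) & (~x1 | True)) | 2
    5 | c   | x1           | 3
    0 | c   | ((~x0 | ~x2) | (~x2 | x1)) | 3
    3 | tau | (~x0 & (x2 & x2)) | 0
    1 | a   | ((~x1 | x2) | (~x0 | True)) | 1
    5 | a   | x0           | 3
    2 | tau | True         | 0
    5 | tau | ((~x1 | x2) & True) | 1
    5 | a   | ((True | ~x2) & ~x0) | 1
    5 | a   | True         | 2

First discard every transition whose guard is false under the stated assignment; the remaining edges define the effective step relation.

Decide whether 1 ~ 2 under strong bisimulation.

Answer: NOT BISIMILAR

Working:
Compute ~ classes (split until stable):
  round 0: {{0,1,2,3,4,5}}
  round 1: {{0},{1},{2,3},{4},{5}}
Fixed point at round 2; 5 class(es).
class of 1: {1}; class of 2: {2,3}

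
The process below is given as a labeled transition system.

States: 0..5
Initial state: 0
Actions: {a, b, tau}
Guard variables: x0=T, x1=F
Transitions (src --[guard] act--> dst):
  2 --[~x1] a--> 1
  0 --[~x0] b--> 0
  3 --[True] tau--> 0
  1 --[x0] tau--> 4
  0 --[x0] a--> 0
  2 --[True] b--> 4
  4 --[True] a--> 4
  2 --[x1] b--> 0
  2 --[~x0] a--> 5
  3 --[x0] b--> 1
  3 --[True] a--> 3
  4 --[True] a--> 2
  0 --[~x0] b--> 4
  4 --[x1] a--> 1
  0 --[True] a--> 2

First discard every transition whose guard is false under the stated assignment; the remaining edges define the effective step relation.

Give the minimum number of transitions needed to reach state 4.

BFS to 4:
  depth 0: {0}
  depth 1: {2}
  depth 2: {1,4}
4 enters at depth 2; path a·b

Answer: 2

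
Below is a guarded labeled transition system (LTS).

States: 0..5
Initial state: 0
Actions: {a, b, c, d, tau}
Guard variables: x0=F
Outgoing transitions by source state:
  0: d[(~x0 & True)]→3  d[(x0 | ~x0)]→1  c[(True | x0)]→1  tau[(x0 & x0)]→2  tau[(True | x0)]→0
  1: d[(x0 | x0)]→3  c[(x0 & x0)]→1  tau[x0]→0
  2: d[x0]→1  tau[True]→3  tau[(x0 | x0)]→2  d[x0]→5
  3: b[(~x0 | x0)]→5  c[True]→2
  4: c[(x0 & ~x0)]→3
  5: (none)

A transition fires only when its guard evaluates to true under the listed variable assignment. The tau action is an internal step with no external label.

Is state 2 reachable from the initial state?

Answer: REACHABLE

Trace:
7 transition(s) survive guard evaluation.
Layer 0: {0}
Layer 1: {1,3}  cumulative {0,1,3}
Layer 2: {2,5}  cumulative {0,1,2,3,5}
R = {0,1,2,3,5}
witness 2: d·c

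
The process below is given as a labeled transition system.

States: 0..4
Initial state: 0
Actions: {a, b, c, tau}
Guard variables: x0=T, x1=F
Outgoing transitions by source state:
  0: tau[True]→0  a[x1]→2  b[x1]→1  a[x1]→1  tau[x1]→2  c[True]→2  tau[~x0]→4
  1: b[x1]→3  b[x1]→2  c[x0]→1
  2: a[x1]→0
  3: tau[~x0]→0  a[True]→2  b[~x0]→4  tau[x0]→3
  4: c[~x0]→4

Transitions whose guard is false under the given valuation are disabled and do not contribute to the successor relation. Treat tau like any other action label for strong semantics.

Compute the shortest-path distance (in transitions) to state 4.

Answer: UNREACHABLE

Trace:
Layered search for 4:
  depth 0: {0}
  depth 1: {2}
4 never appears.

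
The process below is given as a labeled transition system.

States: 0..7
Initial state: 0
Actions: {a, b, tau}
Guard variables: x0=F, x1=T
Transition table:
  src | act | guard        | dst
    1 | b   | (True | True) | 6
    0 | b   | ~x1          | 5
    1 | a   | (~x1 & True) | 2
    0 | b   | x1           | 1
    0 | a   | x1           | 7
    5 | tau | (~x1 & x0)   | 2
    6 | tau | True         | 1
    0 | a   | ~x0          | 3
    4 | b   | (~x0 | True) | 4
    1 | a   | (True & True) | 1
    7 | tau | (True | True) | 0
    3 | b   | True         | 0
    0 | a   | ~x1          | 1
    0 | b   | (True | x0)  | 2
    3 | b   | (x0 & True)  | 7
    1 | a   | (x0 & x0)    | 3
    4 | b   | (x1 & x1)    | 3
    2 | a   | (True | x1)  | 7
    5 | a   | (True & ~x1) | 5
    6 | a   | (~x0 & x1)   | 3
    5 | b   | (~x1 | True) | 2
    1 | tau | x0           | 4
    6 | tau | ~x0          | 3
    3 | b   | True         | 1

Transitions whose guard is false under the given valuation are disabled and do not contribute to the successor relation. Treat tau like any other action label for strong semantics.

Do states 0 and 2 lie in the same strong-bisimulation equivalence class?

Refine partition for ~:
  P[0] = {{0,1,2,3,4,5,6,7}}
  P[1] = {{0,1},{2},{3,4,5},{6},{7}}
  P[2] = {{0},{1},{2},{3},{4},{5},{6},{7}}
Fixed point at round 3; 8 class(es).
0∈{0}, 2∈{2}

Answer: NOT BISIMILAR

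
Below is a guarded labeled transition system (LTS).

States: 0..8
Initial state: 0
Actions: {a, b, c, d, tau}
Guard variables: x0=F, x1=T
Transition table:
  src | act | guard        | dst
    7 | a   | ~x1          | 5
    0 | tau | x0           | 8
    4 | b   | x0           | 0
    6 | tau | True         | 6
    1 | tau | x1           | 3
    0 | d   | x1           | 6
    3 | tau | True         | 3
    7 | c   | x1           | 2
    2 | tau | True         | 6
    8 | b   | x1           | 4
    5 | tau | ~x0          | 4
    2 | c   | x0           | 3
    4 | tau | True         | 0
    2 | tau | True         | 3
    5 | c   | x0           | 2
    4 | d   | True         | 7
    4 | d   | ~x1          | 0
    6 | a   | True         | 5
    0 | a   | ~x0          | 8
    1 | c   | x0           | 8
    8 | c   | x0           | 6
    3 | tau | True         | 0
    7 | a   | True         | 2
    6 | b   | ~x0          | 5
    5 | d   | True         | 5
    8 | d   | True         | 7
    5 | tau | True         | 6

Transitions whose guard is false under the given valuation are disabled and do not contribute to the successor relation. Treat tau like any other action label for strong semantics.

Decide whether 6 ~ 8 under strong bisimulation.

Answer: NOT BISIMILAR

Working:
Compute ~ classes (split until stable):
  round 0: {{0,1,2,3,4,5,6,7,8}}
  round 1: {{0},{1,2,3},{4,5},{6},{7},{8}}
  round 2: {{0},{1},{2},{3},{4},{5},{6},{7},{8}}
Fixed point at round 3; 9 class(es).
[6]={6}  [8]={8}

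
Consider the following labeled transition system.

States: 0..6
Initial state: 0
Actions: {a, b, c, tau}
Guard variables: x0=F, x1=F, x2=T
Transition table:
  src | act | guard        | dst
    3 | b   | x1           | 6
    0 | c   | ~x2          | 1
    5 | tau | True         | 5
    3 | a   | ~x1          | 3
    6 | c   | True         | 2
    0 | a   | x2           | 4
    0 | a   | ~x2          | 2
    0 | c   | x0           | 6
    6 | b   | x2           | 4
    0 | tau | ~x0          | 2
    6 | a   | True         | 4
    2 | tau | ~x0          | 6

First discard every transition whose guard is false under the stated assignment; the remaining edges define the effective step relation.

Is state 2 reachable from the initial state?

After dropping false guards: 8 live edges.
L0 = {0}
L1 = {2,4}  total {0,2,4}
L2 = {6}  total {0,2,4,6}
Reachable = {0,2,4,6}
Path to 2: tau

Answer: REACHABLE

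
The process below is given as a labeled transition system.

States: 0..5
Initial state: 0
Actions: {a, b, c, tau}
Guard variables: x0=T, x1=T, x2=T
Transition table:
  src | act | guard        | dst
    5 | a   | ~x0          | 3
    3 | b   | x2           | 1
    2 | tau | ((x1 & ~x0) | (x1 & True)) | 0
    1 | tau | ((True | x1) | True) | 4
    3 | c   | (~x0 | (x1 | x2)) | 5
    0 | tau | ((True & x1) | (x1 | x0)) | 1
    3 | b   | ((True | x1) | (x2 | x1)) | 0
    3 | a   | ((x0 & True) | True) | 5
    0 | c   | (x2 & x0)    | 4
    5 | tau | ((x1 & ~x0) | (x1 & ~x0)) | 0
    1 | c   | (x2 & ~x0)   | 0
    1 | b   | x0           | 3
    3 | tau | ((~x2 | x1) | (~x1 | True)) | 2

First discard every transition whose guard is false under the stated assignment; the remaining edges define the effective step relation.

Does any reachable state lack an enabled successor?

R = {0,1,2,3,4,5}
  0: c→4  tau→1  [2 exit(s)]
  1: b→3  tau→4  [2 exit(s)]
  2: tau→0  [1 exit(s)]
  3: a→5  b→0  b→1  c→5  tau→2  [5 exit(s)]
  4: ∅  [no exit]
  5: ∅  [no exit]
witness 4: c

Answer: DEADLOCK at state 4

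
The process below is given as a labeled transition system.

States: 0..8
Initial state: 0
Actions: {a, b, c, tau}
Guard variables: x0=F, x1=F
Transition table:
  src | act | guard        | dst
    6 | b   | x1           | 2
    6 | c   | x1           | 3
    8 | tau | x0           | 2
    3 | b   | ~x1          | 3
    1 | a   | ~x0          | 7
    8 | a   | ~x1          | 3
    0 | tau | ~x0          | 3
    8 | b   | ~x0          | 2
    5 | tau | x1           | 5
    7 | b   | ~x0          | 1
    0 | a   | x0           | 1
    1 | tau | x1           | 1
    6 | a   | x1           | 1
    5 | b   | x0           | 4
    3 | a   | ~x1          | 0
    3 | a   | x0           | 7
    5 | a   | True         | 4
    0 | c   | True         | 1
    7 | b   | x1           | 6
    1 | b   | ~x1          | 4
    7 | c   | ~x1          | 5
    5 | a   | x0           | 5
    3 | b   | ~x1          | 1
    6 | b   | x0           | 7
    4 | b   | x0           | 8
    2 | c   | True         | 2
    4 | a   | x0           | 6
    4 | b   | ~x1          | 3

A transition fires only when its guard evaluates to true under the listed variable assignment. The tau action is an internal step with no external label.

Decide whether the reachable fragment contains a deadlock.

Reach set: {0,1,3,4,5,7}
  0: c→1  tau→3  [2 out]
  1: a→7  b→4  [2 out]
  3: a→0  b→1  b→3  [3 out]
  4: b→3  [1 out]
  5: a→4  [1 out]
  7: b→1  c→5  [2 out]

Answer: DEADLOCK-FREE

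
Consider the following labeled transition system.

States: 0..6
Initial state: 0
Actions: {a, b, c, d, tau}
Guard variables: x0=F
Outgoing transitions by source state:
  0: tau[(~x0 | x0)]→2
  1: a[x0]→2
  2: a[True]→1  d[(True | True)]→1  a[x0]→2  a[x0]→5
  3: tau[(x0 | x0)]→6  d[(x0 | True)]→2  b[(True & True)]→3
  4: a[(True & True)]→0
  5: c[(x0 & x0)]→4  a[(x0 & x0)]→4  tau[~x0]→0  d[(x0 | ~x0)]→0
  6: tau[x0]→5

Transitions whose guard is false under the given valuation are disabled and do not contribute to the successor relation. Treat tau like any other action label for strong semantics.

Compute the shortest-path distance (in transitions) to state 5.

Layered search for 5:
  Layer 0: {0}
  Layer 1: {2}
  Layer 2: {1}
5 never appears.

Answer: UNREACHABLE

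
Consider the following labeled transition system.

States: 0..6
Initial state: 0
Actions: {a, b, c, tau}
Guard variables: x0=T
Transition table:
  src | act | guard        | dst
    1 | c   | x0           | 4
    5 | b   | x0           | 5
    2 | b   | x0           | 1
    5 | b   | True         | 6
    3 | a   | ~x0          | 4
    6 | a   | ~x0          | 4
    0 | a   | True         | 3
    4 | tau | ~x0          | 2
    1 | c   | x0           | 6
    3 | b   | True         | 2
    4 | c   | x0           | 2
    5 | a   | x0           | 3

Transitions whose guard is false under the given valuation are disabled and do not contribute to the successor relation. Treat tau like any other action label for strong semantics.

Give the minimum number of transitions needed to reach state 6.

BFS to 6:
  Layer 0: {0}
  Layer 1: {3}
  Layer 2: {2}
  Layer 3: {1}
  Layer 4: {4,6}
depth(6)=4, e.g. a·b·b·c

Answer: 4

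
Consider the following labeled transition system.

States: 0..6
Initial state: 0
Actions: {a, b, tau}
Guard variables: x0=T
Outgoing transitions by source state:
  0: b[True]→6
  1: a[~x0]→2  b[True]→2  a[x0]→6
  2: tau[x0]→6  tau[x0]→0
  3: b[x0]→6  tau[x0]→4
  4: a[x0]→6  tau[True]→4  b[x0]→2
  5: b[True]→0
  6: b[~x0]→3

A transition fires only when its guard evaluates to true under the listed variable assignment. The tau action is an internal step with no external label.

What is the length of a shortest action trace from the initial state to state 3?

Answer: UNREACHABLE

Working:
Breadth-first toward 3:
  L0 = {0}
  L1 = {6}
3 never appears.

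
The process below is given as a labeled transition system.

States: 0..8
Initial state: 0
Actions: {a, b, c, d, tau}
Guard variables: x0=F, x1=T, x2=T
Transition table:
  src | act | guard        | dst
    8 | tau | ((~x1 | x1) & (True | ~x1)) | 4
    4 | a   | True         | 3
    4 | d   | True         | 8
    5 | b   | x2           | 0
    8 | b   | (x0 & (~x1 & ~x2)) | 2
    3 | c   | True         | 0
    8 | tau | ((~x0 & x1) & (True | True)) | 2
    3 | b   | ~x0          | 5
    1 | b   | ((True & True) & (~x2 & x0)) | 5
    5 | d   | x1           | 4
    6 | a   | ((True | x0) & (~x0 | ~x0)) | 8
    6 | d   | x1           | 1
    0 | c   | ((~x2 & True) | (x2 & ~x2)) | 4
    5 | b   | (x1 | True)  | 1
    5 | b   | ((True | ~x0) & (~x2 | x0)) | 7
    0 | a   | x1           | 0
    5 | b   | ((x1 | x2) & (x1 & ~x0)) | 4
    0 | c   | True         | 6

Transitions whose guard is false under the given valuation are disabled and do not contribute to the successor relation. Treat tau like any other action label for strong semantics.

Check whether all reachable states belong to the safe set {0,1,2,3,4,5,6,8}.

Answer: INVARIANT HOLDS

Analysis:
Inv-set: {0,1,2,3,4,5,6,8}
Reachable = {0,1,2,3,4,5,6,8}
  0: safe
  1: safe
  2: safe
  3: safe
  4: safe
  5: safe
  6: safe
  8: safe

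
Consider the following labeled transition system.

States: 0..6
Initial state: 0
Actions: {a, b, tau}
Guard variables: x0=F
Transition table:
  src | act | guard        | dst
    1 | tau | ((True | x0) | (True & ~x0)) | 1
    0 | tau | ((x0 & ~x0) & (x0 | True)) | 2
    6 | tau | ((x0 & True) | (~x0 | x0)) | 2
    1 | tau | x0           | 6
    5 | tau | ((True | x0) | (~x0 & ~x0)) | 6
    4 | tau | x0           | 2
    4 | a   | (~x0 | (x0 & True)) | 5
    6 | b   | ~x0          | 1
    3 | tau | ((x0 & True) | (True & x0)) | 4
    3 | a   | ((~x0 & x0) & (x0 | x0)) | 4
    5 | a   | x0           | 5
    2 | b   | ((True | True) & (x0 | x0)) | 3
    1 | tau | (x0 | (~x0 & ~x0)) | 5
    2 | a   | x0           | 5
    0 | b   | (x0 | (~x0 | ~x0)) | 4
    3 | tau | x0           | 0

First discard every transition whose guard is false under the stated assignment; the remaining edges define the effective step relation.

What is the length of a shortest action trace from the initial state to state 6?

BFS to 6:
  L0 = {0}
  L1 = {4}
  L2 = {5}
  L3 = {6}
6 enters at depth 3; path b·a·tau

Answer: 3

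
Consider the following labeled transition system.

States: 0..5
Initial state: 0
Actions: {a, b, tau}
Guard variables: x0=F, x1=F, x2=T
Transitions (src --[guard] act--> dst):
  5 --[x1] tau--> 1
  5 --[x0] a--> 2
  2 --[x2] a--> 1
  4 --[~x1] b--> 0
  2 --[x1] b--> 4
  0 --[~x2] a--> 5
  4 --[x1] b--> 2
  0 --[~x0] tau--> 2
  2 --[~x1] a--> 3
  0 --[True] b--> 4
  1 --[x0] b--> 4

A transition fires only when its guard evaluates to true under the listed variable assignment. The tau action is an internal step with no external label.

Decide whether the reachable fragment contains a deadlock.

Reachable = {0,1,2,3,4}
  0: b→4  tau→2  [2 exit(s)]
  1: ∅  [deadlock]
  2: a→1  a→3  [2 exit(s)]
  3: ∅  [deadlock]
  4: b→0  [1 exit(s)]
witness 1: tau·a

Answer: DEADLOCK at state 1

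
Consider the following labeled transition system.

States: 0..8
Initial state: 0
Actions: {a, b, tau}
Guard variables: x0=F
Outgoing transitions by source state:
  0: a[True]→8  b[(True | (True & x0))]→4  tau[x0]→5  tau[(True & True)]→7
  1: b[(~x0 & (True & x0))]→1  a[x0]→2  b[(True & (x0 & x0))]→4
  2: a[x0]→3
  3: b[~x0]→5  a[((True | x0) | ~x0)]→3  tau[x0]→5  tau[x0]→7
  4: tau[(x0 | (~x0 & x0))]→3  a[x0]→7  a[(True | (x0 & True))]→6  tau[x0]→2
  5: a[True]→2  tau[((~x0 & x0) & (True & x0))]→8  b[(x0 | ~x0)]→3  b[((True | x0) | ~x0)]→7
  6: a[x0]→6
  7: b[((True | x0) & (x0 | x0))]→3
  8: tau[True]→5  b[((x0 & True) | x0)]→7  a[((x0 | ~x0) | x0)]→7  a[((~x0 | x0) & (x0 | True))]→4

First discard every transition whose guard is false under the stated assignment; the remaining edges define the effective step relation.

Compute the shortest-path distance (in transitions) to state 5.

Answer: 2

Analysis:
Breadth-first toward 5:
  depth 0: {0}
  depth 1: {4,7,8}
  depth 2: {5,6}
first hit 5 at d=2 via a·tau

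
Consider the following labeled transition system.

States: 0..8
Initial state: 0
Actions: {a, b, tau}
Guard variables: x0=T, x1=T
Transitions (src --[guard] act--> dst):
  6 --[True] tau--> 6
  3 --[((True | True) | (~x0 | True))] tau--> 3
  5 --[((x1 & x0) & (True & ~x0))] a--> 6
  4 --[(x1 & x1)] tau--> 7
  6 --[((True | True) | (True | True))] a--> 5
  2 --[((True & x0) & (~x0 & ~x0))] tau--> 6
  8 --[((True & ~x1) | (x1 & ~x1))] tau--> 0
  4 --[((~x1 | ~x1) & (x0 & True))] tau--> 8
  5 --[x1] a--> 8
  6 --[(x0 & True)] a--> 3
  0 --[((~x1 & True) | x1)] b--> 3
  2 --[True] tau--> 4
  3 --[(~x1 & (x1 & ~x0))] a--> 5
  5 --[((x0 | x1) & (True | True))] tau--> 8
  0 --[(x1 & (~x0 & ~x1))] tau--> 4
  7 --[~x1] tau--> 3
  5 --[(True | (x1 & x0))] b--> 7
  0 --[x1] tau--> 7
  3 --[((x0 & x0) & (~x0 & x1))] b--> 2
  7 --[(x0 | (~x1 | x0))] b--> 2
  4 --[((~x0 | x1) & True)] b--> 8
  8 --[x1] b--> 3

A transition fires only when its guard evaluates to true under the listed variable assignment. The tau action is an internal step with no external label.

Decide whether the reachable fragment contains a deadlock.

Answer: DEADLOCK-FREE

Working:
R = {0,2,3,4,7,8}
  0: b→3  tau→7  [deg 2]
  2: tau→4  [deg 1]
  3: tau→3  [deg 1]
  4: b→8  tau→7  [deg 2]
  7: b→2  [deg 1]
  8: b→3  [deg 1]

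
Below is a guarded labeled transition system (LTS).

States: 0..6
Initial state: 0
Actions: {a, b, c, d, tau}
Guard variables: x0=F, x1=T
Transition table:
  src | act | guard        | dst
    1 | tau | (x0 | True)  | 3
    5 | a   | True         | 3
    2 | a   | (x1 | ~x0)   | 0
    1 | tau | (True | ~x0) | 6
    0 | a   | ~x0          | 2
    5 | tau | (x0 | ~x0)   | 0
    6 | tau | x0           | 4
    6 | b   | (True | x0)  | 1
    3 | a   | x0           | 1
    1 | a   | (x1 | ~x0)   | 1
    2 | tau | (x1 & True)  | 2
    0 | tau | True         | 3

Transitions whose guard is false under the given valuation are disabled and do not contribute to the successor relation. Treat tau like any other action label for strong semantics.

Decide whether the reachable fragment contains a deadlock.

R = {0,2,3}
  0: a→2  tau→3  [deg 2]
  2: a→0  tau→2  [deg 2]
  3: ∅  [STUCK]
trace reaching 3: tau

Answer: DEADLOCK at state 3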